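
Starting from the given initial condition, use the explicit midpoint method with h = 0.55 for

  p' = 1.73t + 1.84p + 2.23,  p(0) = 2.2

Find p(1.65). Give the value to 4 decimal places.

Midpoint: k1 = f(t_n, p_n); k2 = f(t_n + h/2, p_n + (h/2)·k1); p_{n+1} = p_n + h·k2.
t=0.000000, p=2.200000:
  k1 = f(0.000000, 2.200000) = 6.278000
  k2 = f(0.275000, 3.926450) = 9.930418
  p ← 2.200000 + 0.55·9.930418 = 7.661730
t=0.550000, p=7.661730:
  k1 = f(0.550000, 7.661730) = 17.279083
  k2 = f(0.825000, 12.413478) = 26.498049
  p ← 7.661730 + 0.55·26.498049 = 22.235657
t=1.100000, p=22.235657:
  k1 = f(1.100000, 22.235657) = 45.046609
  k2 = f(1.375000, 34.623474) = 68.315943
  p ← 22.235657 + 0.55·68.315943 = 59.809425
p(1.65) ≈ 59.8094

59.8094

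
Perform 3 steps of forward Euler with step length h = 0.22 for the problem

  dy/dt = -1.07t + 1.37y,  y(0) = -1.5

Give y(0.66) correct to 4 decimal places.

Euler: y_{n+1} = y_n + h·f(t_n, y_n).
t=0.000000, y=-1.500000: f=-2.055000 → y ← -1.500000 + 0.22·(-2.055000) = -1.952100
t=0.220000, y=-1.952100: f=-2.909777 → y ← -1.952100 + 0.22·(-2.909777) = -2.592251
t=0.440000, y=-2.592251: f=-4.022184 → y ← -2.592251 + 0.22·(-4.022184) = -3.477131
y(0.66) ≈ -3.4771

-3.4771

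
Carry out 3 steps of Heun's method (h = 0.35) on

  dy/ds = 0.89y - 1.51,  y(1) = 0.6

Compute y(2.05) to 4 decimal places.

Heun: k1 = f(s_n, y_n); k2 = f(s_n + h, y_n + h·k1); y_{n+1} = y_n + (h/2)·(k1 + k2).
s=1.000000, y=0.600000:
  k1 = f(1.000000, 0.600000) = -0.976000
  k2 = f(1.350000, 0.258400) = -1.280024
  y ← 0.600000 + (0.35/2)·(-0.976000 + (-1.280024)) = 0.205196
s=1.350000, y=0.205196:
  k1 = f(1.350000, 0.205196) = -1.327376
  k2 = f(1.700000, -0.259386) = -1.740853
  y ← 0.205196 + (0.35/2)·(-1.327376 + (-1.740853)) = -0.331744
s=1.700000, y=-0.331744:
  k1 = f(1.700000, -0.331744) = -1.805252
  k2 = f(2.050000, -0.963583) = -2.367589
  y ← -0.331744 + (0.35/2)·(-1.805252 + (-2.367589)) = -1.061991
y(2.05) ≈ -1.0620

-1.0620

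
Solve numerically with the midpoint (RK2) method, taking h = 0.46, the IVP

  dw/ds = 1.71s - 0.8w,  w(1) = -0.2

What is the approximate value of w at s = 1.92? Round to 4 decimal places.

1.5958

Midpoint: k1 = f(s_n, w_n); k2 = f(s_n + h/2, w_n + (h/2)·k1); w_{n+1} = w_n + h·k2.
s=1.000000, w=-0.200000:
  k1 = f(1.000000, -0.200000) = 1.870000
  k2 = f(1.230000, 0.230100) = 1.919220
  w ← -0.200000 + 0.46·1.919220 = 0.682841
s=1.460000, w=0.682841:
  k1 = f(1.460000, 0.682841) = 1.950327
  k2 = f(1.690000, 1.131416) = 1.984767
  w ← 0.682841 + 0.46·1.984767 = 1.595834
w(1.92) ≈ 1.5958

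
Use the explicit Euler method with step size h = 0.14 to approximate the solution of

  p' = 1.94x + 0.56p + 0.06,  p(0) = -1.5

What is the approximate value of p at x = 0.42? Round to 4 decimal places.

Euler: p_{n+1} = p_n + h·f(x_n, p_n).
x=0.000000, p=-1.500000: f=-0.780000 → p ← -1.500000 + 0.14·(-0.780000) = -1.609200
x=0.140000, p=-1.609200: f=-0.569552 → p ← -1.609200 + 0.14·(-0.569552) = -1.688937
x=0.280000, p=-1.688937: f=-0.342605 → p ← -1.688937 + 0.14·(-0.342605) = -1.736902
p(0.42) ≈ -1.7369

-1.7369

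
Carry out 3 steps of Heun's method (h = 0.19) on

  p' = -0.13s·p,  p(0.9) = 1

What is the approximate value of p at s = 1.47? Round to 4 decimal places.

0.9159

Heun: k1 = f(s_n, p_n); k2 = f(s_n + h, p_n + h·k1); p_{n+1} = p_n + (h/2)·(k1 + k2).
s=0.900000, p=1.000000:
  k1 = f(0.900000, 1.000000) = -0.117000
  k2 = f(1.090000, 0.977770) = -0.138550
  p ← 1.000000 + (0.19/2)·(-0.117000 + (-0.138550)) = 0.975723
s=1.090000, p=0.975723:
  k1 = f(1.090000, 0.975723) = -0.138260
  k2 = f(1.280000, 0.949453) = -0.157989
  p ← 0.975723 + (0.19/2)·(-0.138260 + (-0.157989)) = 0.947579
s=1.280000, p=0.947579:
  k1 = f(1.280000, 0.947579) = -0.157677
  k2 = f(1.470000, 0.917620) = -0.175357
  p ← 0.947579 + (0.19/2)·(-0.157677 + (-0.175357)) = 0.915941
p(1.47) ≈ 0.9159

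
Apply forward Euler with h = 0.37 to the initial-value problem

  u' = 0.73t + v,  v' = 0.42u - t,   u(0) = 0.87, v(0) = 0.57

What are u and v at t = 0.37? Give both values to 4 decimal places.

Euler on (u,v): u_{n+1} = u_n + h·u', v_{n+1} = v_n + h·v'.
0.000000: (0.870000, 0.570000); f=(0.570000, 0.365400) → (1.080900, 0.705198)
(u(0.37), v(0.37)) ≈ (1.0809, 0.7052)

1.0809, 0.7052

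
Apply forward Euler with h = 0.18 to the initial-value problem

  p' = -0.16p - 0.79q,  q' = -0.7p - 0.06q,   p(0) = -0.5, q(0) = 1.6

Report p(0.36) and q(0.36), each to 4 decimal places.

-0.9266, 1.7178

Euler on (p,q): p_{n+1} = p_n + h·p', q_{n+1} = q_n + h·q'.
0.000000: (-0.500000, 1.600000); f=(-1.184000, 0.254000) → (-0.713120, 1.645720)
0.180000: (-0.713120, 1.645720); f=(-1.186020, 0.400441) → (-0.926604, 1.717799)
(p(0.36), q(0.36)) ≈ (-0.9266, 1.7178)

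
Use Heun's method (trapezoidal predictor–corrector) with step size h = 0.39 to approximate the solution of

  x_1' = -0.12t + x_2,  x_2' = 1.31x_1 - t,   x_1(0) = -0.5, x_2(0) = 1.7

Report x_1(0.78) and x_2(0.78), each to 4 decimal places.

0.6572, 1.5114

Heun on (x_1,x_2): k1 = f(t_n, state_n); k2 = f(t_n + h, state_n + h·k1); state_{n+1} = state_n + (h/2)·(k1 + k2).
0.000000: (-0.500000, 1.700000)
  k1 = (1.700000, -0.655000)
  predictor → (0.163000, 1.444550)
  k2 = (1.397750, -0.176470)
  → (0.104061, 1.537863)
0.390000: (0.104061, 1.537863)
  k1 = (1.491063, -0.253680)
  predictor → (0.685576, 1.438928)
  k2 = (1.345328, 0.118105)
  → (0.657158, 1.511426)
(x_1(0.78), x_2(0.78)) ≈ (0.6572, 1.5114)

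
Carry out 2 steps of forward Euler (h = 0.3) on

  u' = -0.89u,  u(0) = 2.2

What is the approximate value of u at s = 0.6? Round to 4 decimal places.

1.1820

Euler: u_{n+1} = u_n + h·f(s_n, u_n).
s=0.000000, u=2.200000: f=-1.958000 → u ← 2.200000 + 0.3·(-1.958000) = 1.612600
s=0.300000, u=1.612600: f=-1.435214 → u ← 1.612600 + 0.3·(-1.435214) = 1.182036
u(0.6) ≈ 1.1820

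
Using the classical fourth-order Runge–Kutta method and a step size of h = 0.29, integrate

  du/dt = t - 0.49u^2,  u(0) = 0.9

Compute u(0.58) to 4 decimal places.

0.8620

RK4: k1 = f(t_n, u_n); k2 = f(t_n + h/2, u_n + (h/2)·k1); k3 = f(t_n + h/2, u_n + (h/2)·k2); k4 = f(t_n + h, u_n + h·k3); u_{n+1} = u_n + (h/6)·(k1 + 2k2 + 2k3 + k4).
t=0.000000, u=0.900000:
  k1 = f(0.000000, 0.900000) = -0.396900
  k2 = f(0.145000, 0.842450) = -0.202763
  k3 = f(0.145000, 0.870599) = -0.226392
  k4 = f(0.290000, 0.834346) = -0.051106
  u ← 0.900000 + (0.29/6)·(k1 + 2k2 + 2k3 + k4) = 0.836861
t=0.290000, u=0.836861:
  k1 = f(0.290000, 0.836861) = -0.053165
  k2 = f(0.435000, 0.829152) = 0.098128
  k3 = f(0.435000, 0.851090) = 0.080067
  k4 = f(0.580000, 0.860081) = 0.217528
  u ← 0.836861 + (0.29/6)·(k1 + 2k2 + 2k3 + k4) = 0.862031
u(0.58) ≈ 0.8620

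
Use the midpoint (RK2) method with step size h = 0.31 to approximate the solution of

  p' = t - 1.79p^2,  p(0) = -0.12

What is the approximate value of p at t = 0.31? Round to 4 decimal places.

-0.0805

Midpoint: k1 = f(t_n, p_n); k2 = f(t_n + h/2, p_n + (h/2)·k1); p_{n+1} = p_n + h·k2.
t=0.000000, p=-0.120000:
  k1 = f(0.000000, -0.120000) = -0.025776
  k2 = f(0.155000, -0.123995) = 0.127479
  p ← -0.120000 + 0.31·0.127479 = -0.080481
p(0.31) ≈ -0.0805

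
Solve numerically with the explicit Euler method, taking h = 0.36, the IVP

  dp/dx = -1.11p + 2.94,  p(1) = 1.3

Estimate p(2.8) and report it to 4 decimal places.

2.5434

Euler: p_{n+1} = p_n + h·f(x_n, p_n).
x=1.000000, p=1.300000: f=1.497000 → p ← 1.300000 + 0.36·1.497000 = 1.838920
x=1.360000, p=1.838920: f=0.898799 → p ← 1.838920 + 0.36·0.898799 = 2.162488
x=1.720000, p=2.162488: f=0.539639 → p ← 2.162488 + 0.36·0.539639 = 2.356758
x=2.080000, p=2.356758: f=0.323999 → p ← 2.356758 + 0.36·0.323999 = 2.473397
x=2.440000, p=2.473397: f=0.194529 → p ← 2.473397 + 0.36·0.194529 = 2.543428
p(2.8) ≈ 2.5434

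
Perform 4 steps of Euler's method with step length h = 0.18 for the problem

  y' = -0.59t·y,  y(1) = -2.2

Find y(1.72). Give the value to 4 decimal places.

Euler: y_{n+1} = y_n + h·f(t_n, y_n).
t=1.000000, y=-2.200000: f=1.298000 → y ← -2.200000 + 0.18·1.298000 = -1.966360
t=1.180000, y=-1.966360: f=1.368980 → y ← -1.966360 + 0.18·1.368980 = -1.719944
t=1.360000, y=-1.719944: f=1.380083 → y ← -1.719944 + 0.18·1.380083 = -1.471529
t=1.540000, y=-1.471529: f=1.337031 → y ← -1.471529 + 0.18·1.337031 = -1.230863
y(1.72) ≈ -1.2309

-1.2309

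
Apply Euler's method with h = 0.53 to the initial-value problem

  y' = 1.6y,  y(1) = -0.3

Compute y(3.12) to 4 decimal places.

Euler: y_{n+1} = y_n + h·f(x_n, y_n).
x=1.000000, y=-0.300000: f=-0.480000 → y ← -0.300000 + 0.53·(-0.480000) = -0.554400
x=1.530000, y=-0.554400: f=-0.887040 → y ← -0.554400 + 0.53·(-0.887040) = -1.024531
x=2.060000, y=-1.024531: f=-1.639250 → y ← -1.024531 + 0.53·(-1.639250) = -1.893334
x=2.590000, y=-1.893334: f=-3.029334 → y ← -1.893334 + 0.53·(-3.029334) = -3.498881
y(3.12) ≈ -3.4989

-3.4989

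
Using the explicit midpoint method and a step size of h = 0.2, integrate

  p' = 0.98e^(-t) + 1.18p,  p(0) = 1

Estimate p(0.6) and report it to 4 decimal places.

Midpoint: k1 = f(t_n, p_n); k2 = f(t_n + h/2, p_n + (h/2)·k1); p_{n+1} = p_n + h·k2.
t=0.000000, p=1.000000:
  k1 = f(0.000000, 1.000000) = 2.160000
  k2 = f(0.100000, 1.216000) = 2.321621
  p ← 1.000000 + 0.2·2.321621 = 1.464324
t=0.200000, p=1.464324:
  k1 = f(0.200000, 1.464324) = 2.530259
  k2 = f(0.300000, 1.717350) = 2.752475
  p ← 1.464324 + 0.2·2.752475 = 2.014819
t=0.400000, p=2.014819:
  k1 = f(0.400000, 2.014819) = 3.034400
  k2 = f(0.500000, 2.318259) = 3.329946
  p ← 2.014819 + 0.2·3.329946 = 2.680808
p(0.6) ≈ 2.6808

2.6808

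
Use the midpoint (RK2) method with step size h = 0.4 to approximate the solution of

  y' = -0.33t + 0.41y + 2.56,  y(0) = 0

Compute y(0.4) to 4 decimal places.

1.0816

Midpoint: k1 = f(t_n, y_n); k2 = f(t_n + h/2, y_n + (h/2)·k1); y_{n+1} = y_n + h·k2.
t=0.000000, y=0.000000:
  k1 = f(0.000000, 0.000000) = 2.560000
  k2 = f(0.200000, 0.512000) = 2.703920
  y ← 0.000000 + 0.4·2.703920 = 1.081568
y(0.4) ≈ 1.0816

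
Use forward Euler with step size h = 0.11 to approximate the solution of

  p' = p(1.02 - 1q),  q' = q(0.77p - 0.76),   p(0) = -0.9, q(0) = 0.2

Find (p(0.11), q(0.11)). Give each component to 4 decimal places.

-0.9812, 0.1680

Euler on (p,q): p_{n+1} = p_n + h·p', q_{n+1} = q_n + h·q'.
0.000000: (-0.900000, 0.200000); f=(-0.738000, -0.290600) → (-0.981180, 0.168034)
(p(0.11), q(0.11)) ≈ (-0.9812, 0.1680)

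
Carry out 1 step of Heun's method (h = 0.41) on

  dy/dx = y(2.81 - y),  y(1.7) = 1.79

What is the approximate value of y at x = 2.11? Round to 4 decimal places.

Heun: k1 = f(x_n, y_n); k2 = f(x_n + h, y_n + h·k1); y_{n+1} = y_n + (h/2)·(k1 + k2).
x=1.700000, y=1.790000:
  k1 = f(1.700000, 1.790000) = 1.825800
  k2 = f(2.110000, 2.538578) = 0.689026
  y ← 1.790000 + (0.41/2)·(1.825800 + 0.689026) = 2.305539
y(2.11) ≈ 2.3055

2.3055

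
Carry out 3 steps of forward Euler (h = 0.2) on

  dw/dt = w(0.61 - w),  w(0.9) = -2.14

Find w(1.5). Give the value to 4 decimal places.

-13.6591

Euler: w_{n+1} = w_n + h·f(t_n, w_n).
t=0.900000, w=-2.140000: f=-5.885000 → w ← -2.140000 + 0.2·(-5.885000) = -3.317000
t=1.100000, w=-3.317000: f=-13.025859 → w ← -3.317000 + 0.2·(-13.025859) = -5.922172
t=1.300000, w=-5.922172: f=-38.684644 → w ← -5.922172 + 0.2·(-38.684644) = -13.659101
w(1.5) ≈ -13.6591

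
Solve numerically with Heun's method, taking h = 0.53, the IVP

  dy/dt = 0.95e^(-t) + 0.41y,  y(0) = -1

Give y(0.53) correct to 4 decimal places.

-0.7863

Heun: k1 = f(t_n, y_n); k2 = f(t_n + h, y_n + h·k1); y_{n+1} = y_n + (h/2)·(k1 + k2).
t=0.000000, y=-1.000000:
  k1 = f(0.000000, -1.000000) = 0.540000
  k2 = f(0.530000, -0.713800) = 0.266517
  y ← -1.000000 + (0.53/2)·(0.540000 + 0.266517) = -0.786273
y(0.53) ≈ -0.7863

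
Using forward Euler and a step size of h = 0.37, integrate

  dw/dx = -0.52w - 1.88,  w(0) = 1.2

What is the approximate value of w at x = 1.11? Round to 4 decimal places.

-1.0790

Euler: w_{n+1} = w_n + h·f(x_n, w_n).
x=0.000000, w=1.200000: f=-2.504000 → w ← 1.200000 + 0.37·(-2.504000) = 0.273520
x=0.370000, w=0.273520: f=-2.022230 → w ← 0.273520 + 0.37·(-2.022230) = -0.474705
x=0.740000, w=-0.474705: f=-1.633153 → w ← -0.474705 + 0.37·(-1.633153) = -1.078972
w(1.11) ≈ -1.0790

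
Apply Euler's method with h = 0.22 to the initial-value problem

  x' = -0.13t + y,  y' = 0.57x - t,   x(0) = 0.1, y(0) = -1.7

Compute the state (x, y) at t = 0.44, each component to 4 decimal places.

Euler on (x,y): x_{n+1} = x_n + h·x', y_{n+1} = y_n + h·y'.
0.000000: (0.100000, -1.700000); f=(-1.700000, 0.057000) → (-0.274000, -1.687460)
0.220000: (-0.274000, -1.687460); f=(-1.716060, -0.376180) → (-0.651533, -1.770220)
(x(0.44), y(0.44)) ≈ (-0.6515, -1.7702)

-0.6515, -1.7702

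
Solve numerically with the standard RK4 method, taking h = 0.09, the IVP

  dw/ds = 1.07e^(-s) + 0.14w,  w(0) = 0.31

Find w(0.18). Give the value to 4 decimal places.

0.4965

RK4: k1 = f(s_n, w_n); k2 = f(s_n + h/2, w_n + (h/2)·k1); k3 = f(s_n + h/2, w_n + (h/2)·k2); k4 = f(s_n + h, w_n + h·k3); w_{n+1} = w_n + (h/6)·(k1 + 2k2 + 2k3 + k4).
s=0.000000, w=0.310000:
  k1 = f(0.000000, 0.310000) = 1.113400
  k2 = f(0.045000, 0.360103) = 1.073332
  k3 = f(0.045000, 0.358300) = 1.073079
  k4 = f(0.090000, 0.406577) = 1.034827
  w ← 0.310000 + (0.09/6)·(k1 + 2k2 + 2k3 + k4) = 0.406616
s=0.090000, w=0.406616:
  k1 = f(0.090000, 0.406616) = 1.034833
  k2 = f(0.135000, 0.453183) = 0.998322
  k3 = f(0.135000, 0.451540) = 0.998092
  k4 = f(0.180000, 0.496444) = 0.963241
  w ← 0.406616 + (0.09/6)·(k1 + 2k2 + 2k3 + k4) = 0.496479
w(0.18) ≈ 0.4965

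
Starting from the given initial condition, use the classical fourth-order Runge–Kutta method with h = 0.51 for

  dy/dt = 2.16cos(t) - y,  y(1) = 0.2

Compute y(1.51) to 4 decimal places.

RK4: k1 = f(t_n, y_n); k2 = f(t_n + h/2, y_n + (h/2)·k1); k3 = f(t_n + h/2, y_n + (h/2)·k2); k4 = f(t_n + h, y_n + h·k3); y_{n+1} = y_n + (h/6)·(k1 + 2k2 + 2k3 + k4).
t=1.000000, y=0.200000:
  k1 = f(1.000000, 0.200000) = 0.967053
  k2 = f(1.255000, 0.446599) = 0.224240
  k3 = f(1.255000, 0.257181) = 0.413658
  k4 = f(1.510000, 0.410965) = -0.279726
  y ← 0.200000 + (0.51/6)·(k1 + 2k2 + 2k3 + k4) = 0.366865
y(1.51) ≈ 0.3669

0.3669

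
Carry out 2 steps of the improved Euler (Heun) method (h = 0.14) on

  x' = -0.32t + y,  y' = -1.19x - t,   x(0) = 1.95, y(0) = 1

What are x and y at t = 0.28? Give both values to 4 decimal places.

2.1208, 0.2733

Heun on (x,y): k1 = f(t_n, state_n); k2 = f(t_n + h, state_n + h·k1); state_{n+1} = state_n + (h/2)·(k1 + k2).
0.000000: (1.950000, 1.000000)
  k1 = (1.000000, -2.320500)
  predictor → (2.090000, 0.675130)
  k2 = (0.630330, -2.627100)
  → (2.064123, 0.653668)
0.140000: (2.064123, 0.653668)
  k1 = (0.608868, -2.596306)
  predictor → (2.149365, 0.290185)
  k2 = (0.200585, -2.837744)
  → (2.120785, 0.273284)
(x(0.28), y(0.28)) ≈ (2.1208, 0.2733)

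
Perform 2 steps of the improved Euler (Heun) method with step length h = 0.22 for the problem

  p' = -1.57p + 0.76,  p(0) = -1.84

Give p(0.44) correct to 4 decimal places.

-0.7016

Heun: k1 = f(s_n, p_n); k2 = f(s_n + h, p_n + h·k1); p_{n+1} = p_n + (h/2)·(k1 + k2).
s=0.000000, p=-1.840000:
  k1 = f(0.000000, -1.840000) = 3.648800
  k2 = f(0.220000, -1.037264) = 2.388504
  p ← -1.840000 + (0.22/2)·(3.648800 + 2.388504) = -1.175897
s=0.220000, p=-1.175897:
  k1 = f(0.220000, -1.175897) = 2.606158
  k2 = f(0.440000, -0.602542) = 1.705991
  p ← -1.175897 + (0.22/2)·(2.606158 + 1.705991) = -0.701560
p(0.44) ≈ -0.7016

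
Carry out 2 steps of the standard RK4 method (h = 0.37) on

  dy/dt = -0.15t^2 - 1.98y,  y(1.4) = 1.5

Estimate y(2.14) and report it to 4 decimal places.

RK4: k1 = f(t_n, y_n); k2 = f(t_n + h/2, y_n + (h/2)·k1); k3 = f(t_n + h/2, y_n + (h/2)·k2); k4 = f(t_n + h, y_n + h·k3); y_{n+1} = y_n + (h/6)·(k1 + 2k2 + 2k3 + k4).
t=1.400000, y=1.500000:
  k1 = f(1.400000, 1.500000) = -3.264000
  k2 = f(1.585000, 0.896160) = -2.151231
  k3 = f(1.585000, 1.102022) = -2.558838
  k4 = f(1.770000, 0.553230) = -1.565330
  y ← 1.500000 + (0.37/6)·(k1 + 2k2 + 2k3 + k4) = 0.621283
t=1.770000, y=0.621283:
  k1 = f(1.770000, 0.621283) = -1.700075
  k2 = f(1.955000, 0.306769) = -1.180706
  k3 = f(1.955000, 0.402852) = -1.370951
  k4 = f(2.140000, 0.114031) = -0.912721
  y ← 0.621283 + (0.37/6)·(k1 + 2k2 + 2k3 + k4) = 0.145456
y(2.14) ≈ 0.1455

0.1455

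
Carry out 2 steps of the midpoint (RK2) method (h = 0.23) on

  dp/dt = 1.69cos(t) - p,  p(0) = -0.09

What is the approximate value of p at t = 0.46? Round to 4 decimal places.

0.5371

Midpoint: k1 = f(t_n, p_n); k2 = f(t_n + h/2, p_n + (h/2)·k1); p_{n+1} = p_n + h·k2.
t=0.000000, p=-0.090000:
  k1 = f(0.000000, -0.090000) = 1.780000
  k2 = f(0.115000, 0.114700) = 1.564137
  p ← -0.090000 + 0.23·1.564137 = 0.269752
t=0.230000, p=0.269752:
  k1 = f(0.230000, 0.269752) = 1.375745
  k2 = f(0.345000, 0.427962) = 1.162455
  p ← 0.269752 + 0.23·1.162455 = 0.537116
p(0.46) ≈ 0.5371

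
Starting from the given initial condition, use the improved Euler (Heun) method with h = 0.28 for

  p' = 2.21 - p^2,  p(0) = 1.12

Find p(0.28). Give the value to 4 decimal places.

Heun: k1 = f(t_n, p_n); k2 = f(t_n + h, p_n + h·k1); p_{n+1} = p_n + (h/2)·(k1 + k2).
t=0.000000, p=1.120000:
  k1 = f(0.000000, 1.120000) = 0.955600
  k2 = f(0.280000, 1.387568) = 0.284655
  p ← 1.120000 + (0.28/2)·(0.955600 + 0.284655) = 1.293636
p(0.28) ≈ 1.2936

1.2936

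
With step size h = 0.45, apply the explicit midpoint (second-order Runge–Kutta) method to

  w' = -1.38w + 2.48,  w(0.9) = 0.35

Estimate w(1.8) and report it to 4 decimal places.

1.3239

Midpoint: k1 = f(x_n, w_n); k2 = f(x_n + h/2, w_n + (h/2)·k1); w_{n+1} = w_n + h·k2.
x=0.900000, w=0.350000:
  k1 = f(0.900000, 0.350000) = 1.997000
  k2 = f(1.125000, 0.799325) = 1.376931
  w ← 0.350000 + 0.45·1.376931 = 0.969619
x=1.350000, w=0.969619:
  k1 = f(1.350000, 0.969619) = 1.141926
  k2 = f(1.575000, 1.226552) = 0.787358
  w ← 0.969619 + 0.45·0.787358 = 1.323930
w(1.8) ≈ 1.3239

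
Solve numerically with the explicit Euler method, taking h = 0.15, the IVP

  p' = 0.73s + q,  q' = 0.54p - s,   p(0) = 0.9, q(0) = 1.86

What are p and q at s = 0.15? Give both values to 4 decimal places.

1.1790, 1.9329

Euler on (p,q): p_{n+1} = p_n + h·p', q_{n+1} = q_n + h·q'.
0.000000: (0.900000, 1.860000); f=(1.860000, 0.486000) → (1.179000, 1.932900)
(p(0.15), q(0.15)) ≈ (1.1790, 1.9329)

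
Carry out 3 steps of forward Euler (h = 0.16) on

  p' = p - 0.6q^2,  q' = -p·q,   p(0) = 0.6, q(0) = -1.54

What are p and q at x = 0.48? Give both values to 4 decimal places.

0.2551, -1.2142

Euler on (p,q): p_{n+1} = p_n + h·p', q_{n+1} = q_n + h·q'.
0.000000: (0.600000, -1.540000); f=(-0.822960, 0.924000) → (0.468326, -1.392160)
0.160000: (0.468326, -1.392160); f=(-0.694539, 0.651985) → (0.357200, -1.287842)
0.320000: (0.357200, -1.287842); f=(-0.637923, 0.460017) → (0.255132, -1.214240)
(p(0.48), q(0.48)) ≈ (0.2551, -1.2142)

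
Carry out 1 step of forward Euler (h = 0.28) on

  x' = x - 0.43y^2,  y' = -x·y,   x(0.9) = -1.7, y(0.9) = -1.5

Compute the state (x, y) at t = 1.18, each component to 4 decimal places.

Euler on (x,y): x_{n+1} = x_n + h·x', y_{n+1} = y_n + h·y'.
0.900000: (-1.700000, -1.500000); f=(-2.667500, -2.550000) → (-2.446900, -2.214000)
(x(1.18), y(1.18)) ≈ (-2.4469, -2.2140)

-2.4469, -2.2140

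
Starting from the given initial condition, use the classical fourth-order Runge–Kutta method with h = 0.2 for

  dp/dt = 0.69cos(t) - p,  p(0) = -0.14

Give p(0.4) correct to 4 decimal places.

RK4: k1 = f(t_n, p_n); k2 = f(t_n + h/2, p_n + (h/2)·k1); k3 = f(t_n + h/2, p_n + (h/2)·k2); k4 = f(t_n + h, p_n + h·k3); p_{n+1} = p_n + (h/6)·(k1 + 2k2 + 2k3 + k4).
t=0.000000, p=-0.140000:
  k1 = f(0.000000, -0.140000) = 0.830000
  k2 = f(0.100000, -0.057000) = 0.743553
  k3 = f(0.100000, -0.065645) = 0.752198
  k4 = f(0.200000, 0.010440) = 0.665806
  p ← -0.140000 + (0.2/6)·(k1 + 2k2 + 2k3 + k4) = 0.009577
t=0.200000, p=0.009577:
  k1 = f(0.200000, 0.009577) = 0.666669
  k2 = f(0.300000, 0.076244) = 0.582938
  k3 = f(0.300000, 0.067871) = 0.591311
  k4 = f(0.400000, 0.127839) = 0.507693
  p ← 0.009577 + (0.2/6)·(k1 + 2k2 + 2k3 + k4) = 0.127006
p(0.4) ≈ 0.1270

0.1270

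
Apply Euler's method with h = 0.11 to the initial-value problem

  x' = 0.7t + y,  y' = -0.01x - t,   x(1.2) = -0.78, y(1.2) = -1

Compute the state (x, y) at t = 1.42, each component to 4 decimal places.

-0.8212, -1.2744

Euler on (x,y): x_{n+1} = x_n + h·x', y_{n+1} = y_n + h·y'.
1.200000: (-0.780000, -1.000000); f=(-0.160000, -1.192200) → (-0.797600, -1.131142)
1.310000: (-0.797600, -1.131142); f=(-0.214142, -1.302024) → (-0.821156, -1.274365)
(x(1.42), y(1.42)) ≈ (-0.8212, -1.2744)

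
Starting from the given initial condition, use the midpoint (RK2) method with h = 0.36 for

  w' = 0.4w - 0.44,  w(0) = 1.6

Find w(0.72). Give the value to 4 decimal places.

1.7663

Midpoint: k1 = f(t_n, w_n); k2 = f(t_n + h/2, w_n + (h/2)·k1); w_{n+1} = w_n + h·k2.
t=0.000000, w=1.600000:
  k1 = f(0.000000, 1.600000) = 0.200000
  k2 = f(0.180000, 1.636000) = 0.214400
  w ← 1.600000 + 0.36·0.214400 = 1.677184
t=0.360000, w=1.677184:
  k1 = f(0.360000, 1.677184) = 0.230874
  k2 = f(0.540000, 1.718741) = 0.247496
  w ← 1.677184 + 0.36·0.247496 = 1.766283
w(0.72) ≈ 1.7663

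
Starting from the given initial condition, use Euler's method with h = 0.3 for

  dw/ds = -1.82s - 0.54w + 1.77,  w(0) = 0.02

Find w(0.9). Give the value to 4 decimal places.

Euler: w_{n+1} = w_n + h·f(s_n, w_n).
s=0.000000, w=0.020000: f=1.759200 → w ← 0.020000 + 0.3·1.759200 = 0.547760
s=0.300000, w=0.547760: f=0.928210 → w ← 0.547760 + 0.3·0.928210 = 0.826223
s=0.600000, w=0.826223: f=0.231840 → w ← 0.826223 + 0.3·0.231840 = 0.895775
w(0.9) ≈ 0.8958

0.8958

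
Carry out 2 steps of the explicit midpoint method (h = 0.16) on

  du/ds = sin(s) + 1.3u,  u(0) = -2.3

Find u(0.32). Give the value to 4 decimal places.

Midpoint: k1 = f(s_n, u_n); k2 = f(s_n + h/2, u_n + (h/2)·k1); u_{n+1} = u_n + h·k2.
s=0.000000, u=-2.300000:
  k1 = f(0.000000, -2.300000) = -2.990000
  k2 = f(0.080000, -2.539200) = -3.221045
  u ← -2.300000 + 0.16·(-3.221045) = -2.815367
s=0.160000, u=-2.815367:
  k1 = f(0.160000, -2.815367) = -3.500659
  k2 = f(0.240000, -3.095420) = -3.786343
  u ← -2.815367 + 0.16·(-3.786343) = -3.421182
u(0.32) ≈ -3.4212

-3.4212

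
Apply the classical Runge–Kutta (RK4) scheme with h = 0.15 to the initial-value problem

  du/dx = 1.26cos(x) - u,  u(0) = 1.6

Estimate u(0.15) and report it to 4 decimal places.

1.5520

RK4: k1 = f(x_n, u_n); k2 = f(x_n + h/2, u_n + (h/2)·k1); k3 = f(x_n + h/2, u_n + (h/2)·k2); k4 = f(x_n + h, u_n + h·k3); u_{n+1} = u_n + (h/6)·(k1 + 2k2 + 2k3 + k4).
x=0.000000, u=1.600000:
  k1 = f(0.000000, 1.600000) = -0.340000
  k2 = f(0.075000, 1.574500) = -0.318042
  k3 = f(0.075000, 1.576147) = -0.319689
  k4 = f(0.150000, 1.552047) = -0.306195
  u ← 1.600000 + (0.15/6)·(k1 + 2k2 + 2k3 + k4) = 1.551959
u(0.15) ≈ 1.5520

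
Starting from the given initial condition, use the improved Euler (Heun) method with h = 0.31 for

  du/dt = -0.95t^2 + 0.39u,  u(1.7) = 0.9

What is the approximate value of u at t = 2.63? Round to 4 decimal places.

Heun: k1 = f(t_n, u_n); k2 = f(t_n + h, u_n + h·k1); u_{n+1} = u_n + (h/2)·(k1 + k2).
t=1.700000, u=0.900000:
  k1 = f(1.700000, 0.900000) = -2.394500
  k2 = f(2.010000, 0.157705) = -3.776590
  u ← 0.900000 + (0.31/2)·(-2.394500 + (-3.776590)) = -0.056519
t=2.010000, u=-0.056519:
  k1 = f(2.010000, -0.056519) = -3.860137
  k2 = f(2.320000, -1.253162) = -5.602013
  u ← -0.056519 + (0.31/2)·(-3.860137 + (-5.602013)) = -1.523152
t=2.320000, u=-1.523152:
  k1 = f(2.320000, -1.523152) = -5.707309
  k2 = f(2.630000, -3.292418) = -7.855098
  u ← -1.523152 + (0.31/2)·(-5.707309 + (-7.855098)) = -3.625325
u(2.63) ≈ -3.6253

-3.6253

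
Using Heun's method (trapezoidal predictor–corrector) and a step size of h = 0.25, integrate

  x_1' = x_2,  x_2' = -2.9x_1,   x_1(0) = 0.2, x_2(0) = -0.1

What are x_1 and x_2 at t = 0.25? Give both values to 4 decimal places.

0.1569, -0.2359

Heun on (x_1,x_2): k1 = f(t_n, state_n); k2 = f(t_n + h, state_n + h·k1); state_{n+1} = state_n + (h/2)·(k1 + k2).
0.000000: (0.200000, -0.100000)
  k1 = (-0.100000, -0.580000)
  predictor → (0.175000, -0.245000)
  k2 = (-0.245000, -0.507500)
  → (0.156875, -0.235937)
(x_1(0.25), x_2(0.25)) ≈ (0.1569, -0.2359)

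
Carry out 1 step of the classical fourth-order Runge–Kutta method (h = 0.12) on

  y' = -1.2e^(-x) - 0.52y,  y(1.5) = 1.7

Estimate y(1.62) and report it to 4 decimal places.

RK4: k1 = f(x_n, y_n); k2 = f(x_n + h/2, y_n + (h/2)·k1); k3 = f(x_n + h/2, y_n + (h/2)·k2); k4 = f(x_n + h, y_n + h·k3); y_{n+1} = y_n + (h/6)·(k1 + 2k2 + 2k3 + k4).
x=1.500000, y=1.700000:
  k1 = f(1.500000, 1.700000) = -1.151756
  k2 = f(1.560000, 1.630895) = -1.100228
  k3 = f(1.560000, 1.633986) = -1.101836
  k4 = f(1.620000, 1.567780) = -1.052724
  y ← 1.700000 + (0.12/6)·(k1 + 2k2 + 2k3 + k4) = 1.567828
y(1.62) ≈ 1.5678

1.5678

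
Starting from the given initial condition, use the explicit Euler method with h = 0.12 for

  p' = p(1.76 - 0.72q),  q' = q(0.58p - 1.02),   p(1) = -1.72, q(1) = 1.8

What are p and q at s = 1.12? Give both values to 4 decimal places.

-1.8158, 1.3642

Euler on (p,q): p_{n+1} = p_n + h·p', q_{n+1} = q_n + h·q'.
1.000000: (-1.720000, 1.800000); f=(-0.798080, -3.631680) → (-1.815770, 1.364198)
(p(1.12), q(1.12)) ≈ (-1.8158, 1.3642)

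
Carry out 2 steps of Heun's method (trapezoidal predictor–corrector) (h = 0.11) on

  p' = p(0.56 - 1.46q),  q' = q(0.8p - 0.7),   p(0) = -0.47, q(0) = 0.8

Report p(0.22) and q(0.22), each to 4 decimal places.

-0.4230, 0.6348

Heun on (p,q): k1 = f(t_n, state_n); k2 = f(t_n + h, state_n + h·k1); state_{n+1} = state_n + (h/2)·(k1 + k2).
0.000000: (-0.470000, 0.800000)
  k1 = (0.285760, -0.860800)
  predictor → (-0.438566, 0.705312)
  k2 = (0.206019, -0.741179)
  → (-0.442952, 0.711891)
0.110000: (-0.442952, 0.711891)
  k1 = (0.212334, -0.750591)
  predictor → (-0.419595, 0.629326)
  k2 = (0.150558, -0.651778)
  → (-0.422993, 0.634761)
(p(0.22), q(0.22)) ≈ (-0.4230, 0.6348)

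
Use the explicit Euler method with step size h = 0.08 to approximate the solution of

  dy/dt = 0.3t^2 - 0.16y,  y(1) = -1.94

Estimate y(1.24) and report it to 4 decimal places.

-1.7831

Euler: y_{n+1} = y_n + h·f(t_n, y_n).
t=1.000000, y=-1.940000: f=0.610400 → y ← -1.940000 + 0.08·0.610400 = -1.891168
t=1.080000, y=-1.891168: f=0.652507 → y ← -1.891168 + 0.08·0.652507 = -1.838967
t=1.160000, y=-1.838967: f=0.697915 → y ← -1.838967 + 0.08·0.697915 = -1.783134
y(1.24) ≈ -1.7831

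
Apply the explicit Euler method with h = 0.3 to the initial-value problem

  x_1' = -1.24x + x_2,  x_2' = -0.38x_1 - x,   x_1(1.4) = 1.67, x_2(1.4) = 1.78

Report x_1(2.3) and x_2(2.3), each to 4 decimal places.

Euler on (x_1,x_2): x_1_{n+1} = x_1_n + h·x_1', x_2_{n+1} = x_2_n + h·x_2'.
1.400000: (1.670000, 1.780000); f=(0.044000, -2.034600) → (1.683200, 1.169620)
1.700000: (1.683200, 1.169620); f=(-0.938380, -2.339616) → (1.401686, 0.467735)
2.000000: (1.401686, 0.467735); f=(-2.012265, -2.532641) → (0.798007, -0.292057)
(x_1(2.3), x_2(2.3)) ≈ (0.7980, -0.2921)

0.7980, -0.2921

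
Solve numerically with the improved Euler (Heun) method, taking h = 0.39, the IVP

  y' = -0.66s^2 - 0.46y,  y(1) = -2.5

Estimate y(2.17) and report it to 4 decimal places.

Heun: k1 = f(s_n, y_n); k2 = f(s_n + h, y_n + h·k1); y_{n+1} = y_n + (h/2)·(k1 + k2).
s=1.000000, y=-2.500000:
  k1 = f(1.000000, -2.500000) = 0.490000
  k2 = f(1.390000, -2.308900) = -0.213092
  y ← -2.500000 + (0.39/2)·(0.490000 + (-0.213092)) = -2.446003
s=1.390000, y=-2.446003:
  k1 = f(1.390000, -2.446003) = -0.150025
  k2 = f(1.780000, -2.504513) = -0.939068
  y ← -2.446003 + (0.39/2)·(-0.150025 + (-0.939068)) = -2.658376
s=1.780000, y=-2.658376:
  k1 = f(1.780000, -2.658376) = -0.868291
  k2 = f(2.170000, -2.997010) = -1.729250
  y ← -2.658376 + (0.39/2)·(-0.868291 + (-1.729250)) = -3.164896
y(2.17) ≈ -3.1649

-3.1649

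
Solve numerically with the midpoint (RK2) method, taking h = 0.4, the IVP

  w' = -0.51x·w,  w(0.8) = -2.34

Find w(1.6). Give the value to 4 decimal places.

-1.4250

Midpoint: k1 = f(x_n, w_n); k2 = f(x_n + h/2, w_n + (h/2)·k1); w_{n+1} = w_n + h·k2.
x=0.800000, w=-2.340000:
  k1 = f(0.800000, -2.340000) = 0.954720
  k2 = f(1.000000, -2.149056) = 1.096019
  w ← -2.340000 + 0.4·1.096019 = -1.901593
x=1.200000, w=-1.901593:
  k1 = f(1.200000, -1.901593) = 1.163775
  k2 = f(1.400000, -1.668838) = 1.191550
  w ← -1.901593 + 0.4·1.191550 = -1.424973
w(1.6) ≈ -1.4250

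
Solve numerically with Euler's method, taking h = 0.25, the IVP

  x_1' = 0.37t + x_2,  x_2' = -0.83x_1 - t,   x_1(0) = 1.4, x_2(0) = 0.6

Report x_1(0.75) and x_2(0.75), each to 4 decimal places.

Euler on (x_1,x_2): x_1_{n+1} = x_1_n + h·x_1', x_2_{n+1} = x_2_n + h·x_2'.
0.000000: (1.400000, 0.600000); f=(0.600000, -1.162000) → (1.550000, 0.309500)
0.250000: (1.550000, 0.309500); f=(0.402000, -1.536500) → (1.650500, -0.074625)
0.500000: (1.650500, -0.074625); f=(0.110375, -1.869915) → (1.678094, -0.542104)
(x_1(0.75), x_2(0.75)) ≈ (1.6781, -0.5421)

1.6781, -0.5421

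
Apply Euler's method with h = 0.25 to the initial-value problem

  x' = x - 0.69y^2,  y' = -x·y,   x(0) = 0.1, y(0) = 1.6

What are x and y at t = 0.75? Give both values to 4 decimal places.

Euler on (x,y): x_{n+1} = x_n + h·x', y_{n+1} = y_n + h·y'.
0.000000: (0.100000, 1.600000); f=(-1.666400, -0.160000) → (-0.316600, 1.560000)
0.250000: (-0.316600, 1.560000); f=(-1.995784, 0.493896) → (-0.815546, 1.683474)
0.500000: (-0.815546, 1.683474); f=(-2.771064, 1.372950) → (-1.508312, 2.026712)
(x(0.75), y(0.75)) ≈ (-1.5083, 2.0267)

-1.5083, 2.0267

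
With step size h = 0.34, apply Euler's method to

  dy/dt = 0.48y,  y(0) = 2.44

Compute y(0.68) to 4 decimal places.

Euler: y_{n+1} = y_n + h·f(t_n, y_n).
t=0.000000, y=2.440000: f=1.171200 → y ← 2.440000 + 0.34·1.171200 = 2.838208
t=0.340000, y=2.838208: f=1.362340 → y ← 2.838208 + 0.34·1.362340 = 3.301404
y(0.68) ≈ 3.3014

3.3014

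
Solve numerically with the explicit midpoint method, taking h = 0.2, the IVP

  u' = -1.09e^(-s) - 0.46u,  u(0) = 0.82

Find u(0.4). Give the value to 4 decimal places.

0.3583

Midpoint: k1 = f(s_n, u_n); k2 = f(s_n + h/2, u_n + (h/2)·k1); u_{n+1} = u_n + h·k2.
s=0.000000, u=0.820000:
  k1 = f(0.000000, 0.820000) = -1.467200
  k2 = f(0.100000, 0.673280) = -1.295982
  u ← 0.820000 + 0.2·(-1.295982) = 0.560804
s=0.200000, u=0.560804:
  k1 = f(0.200000, 0.560804) = -1.150386
  k2 = f(0.300000, 0.445765) = -1.012544
  u ← 0.560804 + 0.2·(-1.012544) = 0.358295
u(0.4) ≈ 0.3583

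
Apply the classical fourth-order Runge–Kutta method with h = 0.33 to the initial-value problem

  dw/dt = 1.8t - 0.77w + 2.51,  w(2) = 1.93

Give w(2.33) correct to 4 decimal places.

RK4: k1 = f(t_n, w_n); k2 = f(t_n + h/2, w_n + (h/2)·k1); k3 = f(t_n + h/2, w_n + (h/2)·k2); k4 = f(t_n + h, w_n + h·k3); w_{n+1} = w_n + (h/6)·(k1 + 2k2 + 2k3 + k4).
t=2.000000, w=1.930000:
  k1 = f(2.000000, 1.930000) = 4.623900
  k2 = f(2.165000, 2.692944) = 4.333434
  k3 = f(2.165000, 2.645017) = 4.370337
  k4 = f(2.330000, 3.372211) = 4.107397
  w ← 1.930000 + (0.33/6)·(k1 + 2k2 + 2k3 + k4) = 3.367636
w(2.33) ≈ 3.3676

3.3676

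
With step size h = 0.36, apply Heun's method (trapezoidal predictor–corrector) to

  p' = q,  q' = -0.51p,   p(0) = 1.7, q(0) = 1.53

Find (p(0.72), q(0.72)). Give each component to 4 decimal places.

Heun on (p,q): k1 = f(t_n, state_n); k2 = f(t_n + h, state_n + h·k1); state_{n+1} = state_n + (h/2)·(k1 + k2).
0.000000: (1.700000, 1.530000)
  k1 = (1.530000, -0.867000)
  predictor → (2.250800, 1.217880)
  k2 = (1.217880, -1.147908)
  → (2.194618, 1.167317)
0.360000: (2.194618, 1.167317)
  k1 = (1.167317, -1.119255)
  predictor → (2.614852, 0.764385)
  k2 = (0.764385, -1.333575)
  → (2.542325, 0.725807)
(p(0.72), q(0.72)) ≈ (2.5423, 0.7258)

2.5423, 0.7258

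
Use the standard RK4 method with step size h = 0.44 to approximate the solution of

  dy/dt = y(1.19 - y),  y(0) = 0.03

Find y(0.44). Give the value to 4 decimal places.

RK4: k1 = f(t_n, y_n); k2 = f(t_n + h/2, y_n + (h/2)·k1); k3 = f(t_n + h/2, y_n + (h/2)·k2); k4 = f(t_n + h, y_n + h·k3); y_{n+1} = y_n + (h/6)·(k1 + 2k2 + 2k3 + k4).
t=0.000000, y=0.030000:
  k1 = f(0.000000, 0.030000) = 0.034800
  k2 = f(0.220000, 0.037656) = 0.043393
  k3 = f(0.220000, 0.039546) = 0.045496
  k4 = f(0.440000, 0.050018) = 0.057020
  y ← 0.030000 + (0.44/6)·(k1 + 2k2 + 2k3 + k4) = 0.049771
y(0.44) ≈ 0.0498

0.0498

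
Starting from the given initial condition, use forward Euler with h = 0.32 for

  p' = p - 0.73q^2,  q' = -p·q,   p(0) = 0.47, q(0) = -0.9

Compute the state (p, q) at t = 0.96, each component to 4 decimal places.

Euler on (p,q): p_{n+1} = p_n + h·p', q_{n+1} = q_n + h·q'.
0.000000: (0.470000, -0.900000); f=(-0.121300, 0.423000) → (0.431184, -0.764640)
0.320000: (0.431184, -0.764640); f=(0.004372, 0.329701) → (0.432583, -0.659136)
0.640000: (0.432583, -0.659136); f=(0.115427, 0.285131) → (0.469520, -0.567894)
(p(0.96), q(0.96)) ≈ (0.4695, -0.5679)

0.4695, -0.5679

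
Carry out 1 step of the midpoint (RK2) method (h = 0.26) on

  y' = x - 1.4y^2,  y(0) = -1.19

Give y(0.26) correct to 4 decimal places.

Midpoint: k1 = f(x_n, y_n); k2 = f(x_n + h/2, y_n + (h/2)·k1); y_{n+1} = y_n + h·k2.
x=0.000000, y=-1.190000:
  k1 = f(0.000000, -1.190000) = -1.982540
  k2 = f(0.130000, -1.447730) = -2.804292
  y ← -1.190000 + 0.26·(-2.804292) = -1.919116
y(0.26) ≈ -1.9191

-1.9191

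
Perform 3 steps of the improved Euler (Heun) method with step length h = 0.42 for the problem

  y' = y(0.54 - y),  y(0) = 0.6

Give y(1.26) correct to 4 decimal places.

Heun: k1 = f(t_n, y_n); k2 = f(t_n + h, y_n + h·k1); y_{n+1} = y_n + (h/2)·(k1 + k2).
t=0.000000, y=0.600000:
  k1 = f(0.000000, 0.600000) = -0.036000
  k2 = f(0.420000, 0.584880) = -0.026249
  y ← 0.600000 + (0.42/2)·(-0.036000 + (-0.026249)) = 0.586928
t=0.420000, y=0.586928:
  k1 = f(0.420000, 0.586928) = -0.027543
  k2 = f(0.840000, 0.575360) = -0.020344
  y ← 0.586928 + (0.42/2)·(-0.027543 + (-0.020344)) = 0.576871
t=0.840000, y=0.576871:
  k1 = f(0.840000, 0.576871) = -0.021270
  k2 = f(1.260000, 0.567938) = -0.015867
  y ← 0.576871 + (0.42/2)·(-0.021270 + (-0.015867)) = 0.569072
y(1.26) ≈ 0.5691

0.5691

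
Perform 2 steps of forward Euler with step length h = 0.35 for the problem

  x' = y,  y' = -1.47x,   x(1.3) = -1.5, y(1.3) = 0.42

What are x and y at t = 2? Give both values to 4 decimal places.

Euler on (x,y): x_{n+1} = x_n + h·x', y_{n+1} = y_n + h·y'.
1.300000: (-1.500000, 0.420000); f=(0.420000, 2.205000) → (-1.353000, 1.191750)
1.650000: (-1.353000, 1.191750); f=(1.191750, 1.988910) → (-0.935887, 1.887868)
(x(2), y(2)) ≈ (-0.9359, 1.8879)

-0.9359, 1.8879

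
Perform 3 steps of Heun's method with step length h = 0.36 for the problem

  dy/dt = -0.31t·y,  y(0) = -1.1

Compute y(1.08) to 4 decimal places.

-0.9177

Heun: k1 = f(t_n, y_n); k2 = f(t_n + h, y_n + h·k1); y_{n+1} = y_n + (h/2)·(k1 + k2).
t=0.000000, y=-1.100000:
  k1 = f(0.000000, -1.100000) = 0.000000
  k2 = f(0.360000, -1.100000) = 0.122760
  y ← -1.100000 + (0.36/2)·(0.000000 + 0.122760) = -1.077903
t=0.360000, y=-1.077903:
  k1 = f(0.360000, -1.077903) = 0.120294
  k2 = f(0.720000, -1.034597) = 0.230922
  y ← -1.077903 + (0.36/2)·(0.120294 + 0.230922) = -1.014684
t=0.720000, y=-1.014684:
  k1 = f(0.720000, -1.014684) = 0.226478
  k2 = f(1.080000, -0.933152) = 0.312419
  y ← -1.014684 + (0.36/2)·(0.226478 + 0.312419) = -0.917683
y(1.08) ≈ -0.9177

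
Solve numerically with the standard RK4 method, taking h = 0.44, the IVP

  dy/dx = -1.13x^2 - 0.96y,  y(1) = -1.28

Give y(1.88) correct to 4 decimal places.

-2.1054

RK4: k1 = f(x_n, y_n); k2 = f(x_n + h/2, y_n + (h/2)·k1); k3 = f(x_n + h/2, y_n + (h/2)·k2); k4 = f(x_n + h, y_n + h·k3); y_{n+1} = y_n + (h/6)·(k1 + 2k2 + 2k3 + k4).
x=1.000000, y=-1.280000:
  k1 = f(1.000000, -1.280000) = 0.098800
  k2 = f(1.220000, -1.258264) = -0.473959
  k3 = f(1.220000, -1.384271) = -0.352992
  k4 = f(1.440000, -1.435316) = -0.965264
  y ← -1.280000 + (0.44/6)·(k1 + 2k2 + 2k3 + k4) = -1.464827
x=1.440000, y=-1.464827:
  k1 = f(1.440000, -1.464827) = -0.936934
  k2 = f(1.660000, -1.670952) = -1.509714
  k3 = f(1.660000, -1.796964) = -1.388743
  k4 = f(1.880000, -2.075874) = -2.001033
  y ← -1.464827 + (0.44/6)·(k1 + 2k2 + 2k3 + k4) = -2.105385
y(1.88) ≈ -2.1054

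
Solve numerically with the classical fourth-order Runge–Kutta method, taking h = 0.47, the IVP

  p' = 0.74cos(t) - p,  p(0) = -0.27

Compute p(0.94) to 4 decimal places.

0.2667

RK4: k1 = f(t_n, p_n); k2 = f(t_n + h/2, p_n + (h/2)·k1); k3 = f(t_n + h/2, p_n + (h/2)·k2); k4 = f(t_n + h, p_n + h·k3); p_{n+1} = p_n + (h/6)·(k1 + 2k2 + 2k3 + k4).
t=0.000000, p=-0.270000:
  k1 = f(0.000000, -0.270000) = 1.010000
  k2 = f(0.235000, -0.032650) = 0.752311
  k3 = f(0.235000, -0.093207) = 0.812868
  k4 = f(0.470000, 0.112048) = 0.547713
  p ← -0.270000 + (0.47/6)·(k1 + 2k2 + 2k3 + k4) = 0.097232
t=0.470000, p=0.097232:
  k1 = f(0.470000, 0.097232) = 0.562528
  k2 = f(0.705000, 0.229426) = 0.334166
  k3 = f(0.705000, 0.175761) = 0.387831
  k4 = f(0.940000, 0.279513) = 0.156930
  p ← 0.097232 + (0.47/6)·(k1 + 2k2 + 2k3 + k4) = 0.266703
p(0.94) ≈ 0.2667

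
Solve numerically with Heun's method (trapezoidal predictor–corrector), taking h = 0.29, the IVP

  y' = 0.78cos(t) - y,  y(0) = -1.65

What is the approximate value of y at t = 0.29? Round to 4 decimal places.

-1.0522

Heun: k1 = f(t_n, y_n); k2 = f(t_n + h, y_n + h·k1); y_{n+1} = y_n + (h/2)·(k1 + k2).
t=0.000000, y=-1.650000:
  k1 = f(0.000000, -1.650000) = 2.430000
  k2 = f(0.290000, -0.945300) = 1.692730
  y ← -1.650000 + (0.29/2)·(2.430000 + 1.692730) = -1.052204
y(0.29) ≈ -1.0522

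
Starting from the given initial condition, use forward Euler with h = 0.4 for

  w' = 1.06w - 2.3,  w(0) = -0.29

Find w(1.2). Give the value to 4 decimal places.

-4.9330

Euler: w_{n+1} = w_n + h·f(x_n, w_n).
x=0.000000, w=-0.290000: f=-2.607400 → w ← -0.290000 + 0.4·(-2.607400) = -1.332960
x=0.400000, w=-1.332960: f=-3.712938 → w ← -1.332960 + 0.4·(-3.712938) = -2.818135
x=0.800000, w=-2.818135: f=-5.287223 → w ← -2.818135 + 0.4·(-5.287223) = -4.933024
w(1.2) ≈ -4.9330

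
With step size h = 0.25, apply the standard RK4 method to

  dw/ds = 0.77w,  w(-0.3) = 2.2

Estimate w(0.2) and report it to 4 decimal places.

RK4: k1 = f(s_n, w_n); k2 = f(s_n + h/2, w_n + (h/2)·k1); k3 = f(s_n + h/2, w_n + (h/2)·k2); k4 = f(s_n + h, w_n + h·k3); w_{n+1} = w_n + (h/6)·(k1 + 2k2 + 2k3 + k4).
s=-0.300000, w=2.200000:
  k1 = f(-0.300000, 2.200000) = 1.694000
  k2 = f(-0.175000, 2.411750) = 1.857048
  k3 = f(-0.175000, 2.432131) = 1.872741
  k4 = f(-0.050000, 2.668185) = 2.054503
  w ← 2.200000 + (0.25/6)·(k1 + 2k2 + 2k3 + k4) = 2.667003
s=-0.050000, w=2.667003:
  k1 = f(-0.050000, 2.667003) = 2.053593
  k2 = f(0.075000, 2.923702) = 2.251251
  k3 = f(0.075000, 2.948410) = 2.270275
  k4 = f(0.200000, 3.234572) = 2.490621
  w ← 2.667003 + (0.25/6)·(k1 + 2k2 + 2k3 + k4) = 3.233139
w(0.2) ≈ 3.2331

3.2331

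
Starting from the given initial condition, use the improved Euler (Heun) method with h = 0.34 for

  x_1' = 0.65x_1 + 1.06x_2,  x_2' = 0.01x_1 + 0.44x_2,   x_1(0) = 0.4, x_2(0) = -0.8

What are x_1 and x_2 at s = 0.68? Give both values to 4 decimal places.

-0.2010, -1.0766

Heun on (x_1,x_2): k1 = f(s_n, state_n); k2 = f(s_n + h, state_n + h·k1); state_{n+1} = state_n + (h/2)·(k1 + k2).
0.000000: (0.400000, -0.800000)
  k1 = (-0.588000, -0.348000)
  predictor → (0.200080, -0.918320)
  k2 = (-0.843367, -0.402060)
  → (0.156668, -0.927510)
0.340000: (0.156668, -0.927510)
  k1 = (-0.881327, -0.406538)
  predictor → (-0.142984, -1.065733)
  k2 = (-1.222616, -0.470352)
  → (-0.201003, -1.076582)
(x_1(0.68), x_2(0.68)) ≈ (-0.2010, -1.0766)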